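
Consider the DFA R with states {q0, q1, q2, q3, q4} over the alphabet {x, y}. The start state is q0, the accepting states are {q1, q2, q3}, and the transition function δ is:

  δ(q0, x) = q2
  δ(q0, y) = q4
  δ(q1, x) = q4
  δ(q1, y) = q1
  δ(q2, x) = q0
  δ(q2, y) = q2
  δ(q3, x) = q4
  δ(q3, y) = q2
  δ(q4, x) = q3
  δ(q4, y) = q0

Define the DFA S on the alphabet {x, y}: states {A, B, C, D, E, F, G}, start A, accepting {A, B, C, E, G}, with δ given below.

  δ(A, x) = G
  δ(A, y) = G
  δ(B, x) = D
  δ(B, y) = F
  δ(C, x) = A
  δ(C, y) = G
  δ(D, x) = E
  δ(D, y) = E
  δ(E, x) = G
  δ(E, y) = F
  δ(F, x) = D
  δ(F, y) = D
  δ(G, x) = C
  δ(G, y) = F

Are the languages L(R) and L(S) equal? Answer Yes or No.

The string xy is accepted by R but rejected by S.
So L(R) ≠ L(S).

No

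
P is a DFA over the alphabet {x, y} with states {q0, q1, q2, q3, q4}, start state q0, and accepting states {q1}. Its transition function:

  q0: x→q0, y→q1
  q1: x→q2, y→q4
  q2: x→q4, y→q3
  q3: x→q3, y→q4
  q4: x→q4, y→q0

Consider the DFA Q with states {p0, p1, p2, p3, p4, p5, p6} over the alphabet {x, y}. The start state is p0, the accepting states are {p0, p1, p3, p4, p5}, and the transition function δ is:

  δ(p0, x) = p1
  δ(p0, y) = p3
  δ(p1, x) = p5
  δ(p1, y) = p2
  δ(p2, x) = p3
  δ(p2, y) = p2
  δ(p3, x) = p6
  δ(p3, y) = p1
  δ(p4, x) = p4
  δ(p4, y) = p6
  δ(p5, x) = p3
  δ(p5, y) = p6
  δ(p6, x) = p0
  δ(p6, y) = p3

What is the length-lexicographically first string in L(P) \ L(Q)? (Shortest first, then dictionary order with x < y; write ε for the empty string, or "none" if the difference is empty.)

The string xy is accepted by P but not by Q.
No shorter string lies in the difference, and xy is the lexicographically first length-2 string in L(P) \ L(Q).

xy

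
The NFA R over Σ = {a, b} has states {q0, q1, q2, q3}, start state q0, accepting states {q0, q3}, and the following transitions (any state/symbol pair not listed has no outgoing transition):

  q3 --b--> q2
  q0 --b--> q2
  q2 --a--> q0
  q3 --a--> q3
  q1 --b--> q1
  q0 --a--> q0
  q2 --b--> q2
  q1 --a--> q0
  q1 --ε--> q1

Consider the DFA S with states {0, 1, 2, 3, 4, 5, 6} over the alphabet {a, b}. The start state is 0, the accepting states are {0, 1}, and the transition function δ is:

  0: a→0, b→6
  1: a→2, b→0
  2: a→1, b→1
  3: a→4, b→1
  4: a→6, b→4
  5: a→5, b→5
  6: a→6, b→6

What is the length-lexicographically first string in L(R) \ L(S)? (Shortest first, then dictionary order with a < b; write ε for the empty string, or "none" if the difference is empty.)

The string ba is accepted by R but not by S.
No shorter string lies in the difference, and ba is the lexicographically first length-2 string in L(R) \ L(S).

ba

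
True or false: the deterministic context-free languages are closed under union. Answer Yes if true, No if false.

No

{aⁿbⁿ : n≥0} and {aⁿb²ⁿ : n≥0} are each accepted by a deterministic PDA (push the a's; pop one per b, respectively one per two b's), but their union U is not. Suppose a DPDA M accepted U. Being deterministic, M has a single run on aⁿb²ⁿ, and since aⁿbⁿ ∈ U that run passes through an accepting configuration right after consuming the prefix aⁿbⁿ and then goes on to accept again after n more b's. Build an ordinary (nondeterministic) PDA M′ that simulates M on a's and b's and, at any moment when M is in an accepting state, may switch to a second mode in which it reads only c's, feeding each c to M as a b; M′ accepts when M does. Then M′ accepts aⁱbʲcᵏ (k≥1) exactly when both aⁱbʲ ∈ U and aⁱbʲ⁺ᵏ ∈ U, and checking the four cases (i=j or j=2i, combined with j+k=i or j+k=2i) leaves only i=j=k: so L(M′) ∩ a*b*c⁺ = {aⁿbⁿcⁿ : n≥1} would be context-free, which it is not (pumping lemma) — contradiction. (The union is an unambiguous CFL; it is determinism, not unambiguity, that fails.)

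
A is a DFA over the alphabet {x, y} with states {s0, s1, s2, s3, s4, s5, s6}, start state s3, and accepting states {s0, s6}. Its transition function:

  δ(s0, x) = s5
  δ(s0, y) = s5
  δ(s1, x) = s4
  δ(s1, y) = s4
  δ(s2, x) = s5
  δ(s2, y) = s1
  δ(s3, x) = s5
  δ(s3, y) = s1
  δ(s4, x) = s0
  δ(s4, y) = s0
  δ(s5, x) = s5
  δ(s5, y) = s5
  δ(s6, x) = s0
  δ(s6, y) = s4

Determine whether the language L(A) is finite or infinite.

The useful states (reachable from s3 and able to reach an accepting state) are {s0, s1, s3, s4}.
Restricted to these states the transition graph has no cycle, so every accepting path has bounded length and L is finite.

finite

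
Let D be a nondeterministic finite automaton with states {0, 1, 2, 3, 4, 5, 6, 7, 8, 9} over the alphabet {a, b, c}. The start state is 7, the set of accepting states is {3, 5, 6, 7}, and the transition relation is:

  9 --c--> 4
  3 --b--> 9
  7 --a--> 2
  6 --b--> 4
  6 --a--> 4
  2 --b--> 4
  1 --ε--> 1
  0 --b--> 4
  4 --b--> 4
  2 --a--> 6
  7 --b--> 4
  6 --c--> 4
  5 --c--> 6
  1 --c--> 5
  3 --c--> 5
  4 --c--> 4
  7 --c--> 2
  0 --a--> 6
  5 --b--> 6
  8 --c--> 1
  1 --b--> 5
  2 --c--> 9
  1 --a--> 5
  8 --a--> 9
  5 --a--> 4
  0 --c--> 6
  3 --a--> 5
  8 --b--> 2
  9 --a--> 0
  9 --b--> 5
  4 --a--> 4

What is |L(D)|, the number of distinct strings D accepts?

13

The useful subgraph on states {0, 2, 5, 6, 7, 9} is acyclic, so L(D) is finite; the longest accepting path visits 5 useful states, giving maximum string length 4.
Counting accepting paths from 7 by length: 1 of length 0, 2 of length 2, 2 of length 3, 8 of length 4. Total 13.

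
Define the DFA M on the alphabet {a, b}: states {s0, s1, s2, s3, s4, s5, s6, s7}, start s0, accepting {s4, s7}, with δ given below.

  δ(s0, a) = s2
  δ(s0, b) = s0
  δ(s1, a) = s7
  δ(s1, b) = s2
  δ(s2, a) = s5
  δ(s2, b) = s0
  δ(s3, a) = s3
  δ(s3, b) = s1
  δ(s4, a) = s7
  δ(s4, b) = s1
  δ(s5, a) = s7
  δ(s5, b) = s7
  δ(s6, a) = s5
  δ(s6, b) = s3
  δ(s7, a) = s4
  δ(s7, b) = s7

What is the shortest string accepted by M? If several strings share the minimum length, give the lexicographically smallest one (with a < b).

A breadth-first search from s0 reaches an accepting state first via the path s0 → s2 → s5 → s7 on input aaa.
No string of length < 3 is accepted (BFS exhausts all shorter strings without reaching an accepting state), and aaa is the lexicographically least accepting string of length 3.

aaa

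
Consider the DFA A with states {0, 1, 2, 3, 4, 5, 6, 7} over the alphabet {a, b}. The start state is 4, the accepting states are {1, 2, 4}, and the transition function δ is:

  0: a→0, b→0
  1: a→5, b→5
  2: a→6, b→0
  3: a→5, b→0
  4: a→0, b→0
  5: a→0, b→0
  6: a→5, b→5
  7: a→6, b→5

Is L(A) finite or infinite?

The useful states (reachable from 4 and able to reach an accepting state) are {4}.
Restricted to these states the transition graph has no cycle, so every accepting path has bounded length and L is finite.

finite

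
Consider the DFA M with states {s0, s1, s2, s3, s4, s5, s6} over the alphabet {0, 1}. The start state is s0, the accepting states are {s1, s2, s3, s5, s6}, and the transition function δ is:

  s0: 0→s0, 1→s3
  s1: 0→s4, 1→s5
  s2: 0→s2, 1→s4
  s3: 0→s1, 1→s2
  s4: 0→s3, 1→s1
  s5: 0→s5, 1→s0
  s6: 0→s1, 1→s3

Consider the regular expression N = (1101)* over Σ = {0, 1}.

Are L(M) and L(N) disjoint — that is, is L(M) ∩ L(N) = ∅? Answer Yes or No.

Converting the expression N to a DFA (subset construction, then merging equivalent states) gives the minimal DFA with states {n0, n1, n2, n3, n4}, start state n0, accepting states {n0} and transitions n0: 0→n1, 1→n2; n1: 0→n1, 1→n1; n2: 0→n1, 1→n3; n3: 0→n4, 1→n1; n4: 0→n1, 1→n0.
Exploring the product automaton M × N from the start pair (s0, n0), following both machines on each input symbol, reaches 14 state pairs: (s0, n0), (s0, n1), (s3, n2), (s3, n1), (s1, n1), (s2, n3), (s2, n1), (s4, n1), (s5, n1), (s2, n4), (s4, n0), (s1, n2), (s5, n3), (s5, n4).
M accepts in {s1, s2, s3, s5, s6} and N accepts in {n0}; no reachable pair has both components accepting, so no string drives both machines to acceptance simultaneously and L(M) ∩ L(N) = ∅.
So no string is accepted by both, and the intersection is empty.

Yes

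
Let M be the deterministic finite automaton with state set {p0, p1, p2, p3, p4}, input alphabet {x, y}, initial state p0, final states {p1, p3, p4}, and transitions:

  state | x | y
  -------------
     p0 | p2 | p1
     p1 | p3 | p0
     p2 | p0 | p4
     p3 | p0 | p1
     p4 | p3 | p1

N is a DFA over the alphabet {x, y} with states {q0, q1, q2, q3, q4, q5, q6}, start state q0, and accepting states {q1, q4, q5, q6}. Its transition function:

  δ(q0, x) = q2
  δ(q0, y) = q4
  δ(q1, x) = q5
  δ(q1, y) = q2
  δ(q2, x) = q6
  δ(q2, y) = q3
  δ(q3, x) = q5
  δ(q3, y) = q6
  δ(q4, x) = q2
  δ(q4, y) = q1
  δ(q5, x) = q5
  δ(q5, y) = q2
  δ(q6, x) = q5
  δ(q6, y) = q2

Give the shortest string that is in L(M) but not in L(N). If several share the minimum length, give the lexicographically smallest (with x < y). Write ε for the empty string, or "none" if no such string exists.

xy

The string xy is accepted by M but not by N.
No shorter string lies in the difference, and xy is the lexicographically first length-2 string in L(M) \ L(N).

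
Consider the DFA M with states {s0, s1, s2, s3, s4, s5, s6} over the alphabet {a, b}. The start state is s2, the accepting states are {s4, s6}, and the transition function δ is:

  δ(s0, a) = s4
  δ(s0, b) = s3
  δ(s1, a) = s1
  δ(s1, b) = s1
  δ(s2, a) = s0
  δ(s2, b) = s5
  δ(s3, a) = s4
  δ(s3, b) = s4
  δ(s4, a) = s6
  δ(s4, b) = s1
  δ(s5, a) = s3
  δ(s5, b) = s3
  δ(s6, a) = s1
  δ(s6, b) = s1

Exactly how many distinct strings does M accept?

The useful subgraph on states {s0, s2, s3, s4, s5, s6} is acyclic, so L(M) is finite; the longest accepting path visits 5 useful states, giving maximum string length 4.
Counting accepting paths from s2 by length: 1 of length 2, 7 of length 3, 6 of length 4. Total 14.

14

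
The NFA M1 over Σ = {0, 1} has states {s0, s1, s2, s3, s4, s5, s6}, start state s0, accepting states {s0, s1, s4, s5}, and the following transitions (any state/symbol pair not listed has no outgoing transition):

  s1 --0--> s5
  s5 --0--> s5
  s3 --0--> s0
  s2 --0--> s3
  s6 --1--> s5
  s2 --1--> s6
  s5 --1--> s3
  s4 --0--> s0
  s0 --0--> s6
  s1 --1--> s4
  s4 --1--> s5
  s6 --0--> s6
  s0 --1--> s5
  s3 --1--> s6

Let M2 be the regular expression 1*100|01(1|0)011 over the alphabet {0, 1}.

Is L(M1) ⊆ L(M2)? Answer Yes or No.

The empty string ε is in L(M1) but not in L(M2).
So L(M1) ⊄ L(M2).

No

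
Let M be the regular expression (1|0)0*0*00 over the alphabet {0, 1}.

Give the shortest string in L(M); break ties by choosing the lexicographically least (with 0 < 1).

000

By inspection of the expression, no string of length less than 3 matches, and 000 is the lexicographically first match of length 3.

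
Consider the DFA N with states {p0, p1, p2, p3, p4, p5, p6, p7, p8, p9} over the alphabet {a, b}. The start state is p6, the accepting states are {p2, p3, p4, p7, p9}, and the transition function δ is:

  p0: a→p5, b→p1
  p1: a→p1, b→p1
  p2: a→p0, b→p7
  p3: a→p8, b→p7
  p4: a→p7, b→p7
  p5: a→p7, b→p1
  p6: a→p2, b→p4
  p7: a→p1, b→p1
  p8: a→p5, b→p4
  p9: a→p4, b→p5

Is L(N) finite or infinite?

The useful states (reachable from p6 and able to reach an accepting state) are {p0, p2, p4, p5, p6, p7}.
Restricted to these states the transition graph has no cycle, so every accepting path has bounded length and L is finite.

finite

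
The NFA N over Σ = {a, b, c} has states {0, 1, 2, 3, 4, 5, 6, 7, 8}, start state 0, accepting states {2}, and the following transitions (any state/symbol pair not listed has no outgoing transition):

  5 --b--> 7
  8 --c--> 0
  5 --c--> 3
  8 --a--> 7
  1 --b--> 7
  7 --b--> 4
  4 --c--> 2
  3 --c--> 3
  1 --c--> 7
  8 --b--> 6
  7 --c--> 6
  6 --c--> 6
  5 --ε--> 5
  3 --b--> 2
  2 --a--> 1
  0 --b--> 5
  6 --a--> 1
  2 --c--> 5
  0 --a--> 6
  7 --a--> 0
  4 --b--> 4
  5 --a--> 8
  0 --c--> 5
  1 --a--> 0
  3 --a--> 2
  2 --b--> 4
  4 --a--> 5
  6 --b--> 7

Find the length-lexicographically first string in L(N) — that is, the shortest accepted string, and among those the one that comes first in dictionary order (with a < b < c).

bca

A breadth-first search from 0 reaches an accepting state first via the path 0 → 5 → 3 → 2 on input bca.
No string of length < 3 is accepted (BFS exhausts all shorter strings without reaching an accepting state), and bca is the lexicographically least accepting string of length 3.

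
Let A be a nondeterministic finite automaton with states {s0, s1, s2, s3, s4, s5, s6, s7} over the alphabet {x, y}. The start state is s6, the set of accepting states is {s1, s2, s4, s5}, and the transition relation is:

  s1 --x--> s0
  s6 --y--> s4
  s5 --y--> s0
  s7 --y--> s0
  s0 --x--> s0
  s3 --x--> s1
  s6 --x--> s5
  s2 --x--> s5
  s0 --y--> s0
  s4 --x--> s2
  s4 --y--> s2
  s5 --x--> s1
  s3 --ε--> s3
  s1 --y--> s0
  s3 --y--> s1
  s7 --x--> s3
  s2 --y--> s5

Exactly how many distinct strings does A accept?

The useful subgraph on states {s1, s2, s4, s5, s6} is acyclic, so L(A) is finite; the longest accepting path visits 5 useful states, giving maximum string length 4.
Counting accepting paths from s6 by length: 2 of length 1, 3 of length 2, 4 of length 3, 4 of length 4. Total 13.

13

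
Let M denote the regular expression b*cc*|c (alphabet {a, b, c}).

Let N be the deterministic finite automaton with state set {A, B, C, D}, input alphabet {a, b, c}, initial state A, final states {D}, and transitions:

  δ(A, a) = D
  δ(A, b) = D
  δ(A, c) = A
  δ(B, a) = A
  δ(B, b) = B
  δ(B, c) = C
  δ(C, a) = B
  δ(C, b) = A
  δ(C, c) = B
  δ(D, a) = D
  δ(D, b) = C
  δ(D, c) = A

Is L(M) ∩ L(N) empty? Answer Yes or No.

Yes

Converting the expression M to a DFA (subset construction, then merging equivalent states) gives the minimal DFA with states {m0, m1, m2}, start state m0, accepting states {m2} and transitions m0: a→m1, b→m0, c→m2; m1: a→m1, b→m1, c→m1; m2: a→m1, b→m1, c→m2.
Exploring the product automaton M × N from the start pair (m0, A), following both machines on each input symbol, reaches 10 state pairs: (m0, A), (m1, D), (m0, D), (m2, A), (m1, C), (m1, A), (m0, C), (m1, B), (m2, B), (m2, C).
M accepts in {m2} and N accepts in {D}; no reachable pair has both components accepting, so no string drives both machines to acceptance simultaneously and L(M) ∩ L(N) = ∅.
So no string is accepted by both, and the intersection is empty.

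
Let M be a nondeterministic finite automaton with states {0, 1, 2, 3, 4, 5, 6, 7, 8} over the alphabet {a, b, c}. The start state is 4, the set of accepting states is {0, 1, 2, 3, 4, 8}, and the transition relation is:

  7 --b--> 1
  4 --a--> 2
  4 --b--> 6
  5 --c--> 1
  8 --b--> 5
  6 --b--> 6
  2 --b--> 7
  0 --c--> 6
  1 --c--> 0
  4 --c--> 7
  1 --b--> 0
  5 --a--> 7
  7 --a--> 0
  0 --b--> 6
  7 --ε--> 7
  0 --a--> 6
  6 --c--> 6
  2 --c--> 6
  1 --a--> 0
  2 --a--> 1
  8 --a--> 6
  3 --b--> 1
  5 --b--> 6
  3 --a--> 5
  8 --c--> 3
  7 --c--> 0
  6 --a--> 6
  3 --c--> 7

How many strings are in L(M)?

The useful subgraph on states {0, 1, 2, 4, 7} is acyclic, so L(M) is finite; the longest accepting path visits 5 useful states, giving maximum string length 4.
Counting accepting paths from 4 by length: 1 of length 0, 1 of length 1, 4 of length 2, 9 of length 3, 3 of length 4. Total 18.

18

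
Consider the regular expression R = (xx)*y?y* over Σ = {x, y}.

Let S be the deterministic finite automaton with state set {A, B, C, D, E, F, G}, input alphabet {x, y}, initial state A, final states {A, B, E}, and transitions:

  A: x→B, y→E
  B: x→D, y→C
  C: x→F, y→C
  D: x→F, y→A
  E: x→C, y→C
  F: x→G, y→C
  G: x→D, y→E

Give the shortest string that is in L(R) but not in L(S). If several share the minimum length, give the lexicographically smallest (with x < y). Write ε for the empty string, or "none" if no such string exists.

xx

The string xx is accepted by R but not by S.
No shorter string lies in the difference, and xx is the lexicographically first length-2 string in L(R) \ L(S).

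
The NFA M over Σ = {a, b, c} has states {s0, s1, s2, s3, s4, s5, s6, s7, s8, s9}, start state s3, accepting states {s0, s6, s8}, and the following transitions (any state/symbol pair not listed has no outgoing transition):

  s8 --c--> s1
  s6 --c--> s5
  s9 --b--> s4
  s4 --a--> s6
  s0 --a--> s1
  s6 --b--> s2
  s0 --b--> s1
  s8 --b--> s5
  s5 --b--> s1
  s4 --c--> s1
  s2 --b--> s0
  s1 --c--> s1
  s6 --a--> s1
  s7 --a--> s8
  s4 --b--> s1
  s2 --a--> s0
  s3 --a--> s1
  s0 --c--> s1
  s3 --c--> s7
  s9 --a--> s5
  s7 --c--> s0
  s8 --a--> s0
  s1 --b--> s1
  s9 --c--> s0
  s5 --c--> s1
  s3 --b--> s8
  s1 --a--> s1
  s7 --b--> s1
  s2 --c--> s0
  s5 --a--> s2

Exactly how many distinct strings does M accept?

The useful subgraph on states {s0, s2, s3, s5, s7, s8} is acyclic, so L(M) is finite; the longest accepting path visits 6 useful states, giving maximum string length 5.
Counting accepting paths from s3 by length: 1 of length 1, 3 of length 2, 1 of length 3, 3 of length 4, 3 of length 5. Total 11.

11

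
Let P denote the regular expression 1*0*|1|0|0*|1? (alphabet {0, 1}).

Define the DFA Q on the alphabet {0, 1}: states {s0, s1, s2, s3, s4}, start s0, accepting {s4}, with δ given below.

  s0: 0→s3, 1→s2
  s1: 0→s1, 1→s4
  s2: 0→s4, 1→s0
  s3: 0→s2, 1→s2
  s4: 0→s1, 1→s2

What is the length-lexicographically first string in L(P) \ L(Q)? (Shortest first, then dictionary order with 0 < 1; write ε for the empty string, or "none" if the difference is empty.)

ε

The empty string ε is accepted by P but not by Q.
Since ε is the unique shortest string, it is the required witness.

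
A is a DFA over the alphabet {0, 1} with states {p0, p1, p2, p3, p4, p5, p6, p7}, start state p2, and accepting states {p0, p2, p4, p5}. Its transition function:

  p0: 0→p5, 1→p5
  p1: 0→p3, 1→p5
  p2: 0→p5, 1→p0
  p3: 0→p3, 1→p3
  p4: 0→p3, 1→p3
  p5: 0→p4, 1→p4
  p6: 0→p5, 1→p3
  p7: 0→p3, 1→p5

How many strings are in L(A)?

The useful subgraph on states {p0, p2, p4, p5} is acyclic, so L(A) is finite; the longest accepting path visits 4 useful states, giving maximum string length 3.
Counting accepting paths from p2 by length: 1 of length 0, 2 of length 1, 4 of length 2, 4 of length 3. Total 11.

11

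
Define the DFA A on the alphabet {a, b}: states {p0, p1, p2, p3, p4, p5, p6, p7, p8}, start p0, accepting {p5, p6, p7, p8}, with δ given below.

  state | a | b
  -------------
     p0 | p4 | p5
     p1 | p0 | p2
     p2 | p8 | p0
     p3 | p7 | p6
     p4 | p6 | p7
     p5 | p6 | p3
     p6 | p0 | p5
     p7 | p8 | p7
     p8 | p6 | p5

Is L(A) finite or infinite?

State p0 is reachable from the start and can reach an accepting state, and it lies on the cycle p0 → p4 → p6 → p0.
Traversing that cycle any number of times yields accepted strings of unbounded length, so the language is infinite.

infinite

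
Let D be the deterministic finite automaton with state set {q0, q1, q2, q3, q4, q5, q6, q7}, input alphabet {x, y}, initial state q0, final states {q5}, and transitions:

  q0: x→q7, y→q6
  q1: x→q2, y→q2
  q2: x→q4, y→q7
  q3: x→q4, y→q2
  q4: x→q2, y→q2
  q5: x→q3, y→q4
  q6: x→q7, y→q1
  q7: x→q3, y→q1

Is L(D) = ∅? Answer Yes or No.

Yes

The states reachable from the start state are {q0, q1, q2, q3, q4, q6, q7}.
None of the accepting states {q5} is reachable, so no string is accepted and L(D) = ∅.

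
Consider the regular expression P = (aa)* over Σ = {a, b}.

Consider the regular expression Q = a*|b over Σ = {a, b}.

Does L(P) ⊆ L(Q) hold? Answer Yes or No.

Converting the expression P to a DFA (subset construction, then merging equivalent states) gives the minimal DFA with states {p0, p1, p2}, start state p0, accepting states {p0} and transitions p0: a→p1, b→p2; p1: a→p0, b→p2; p2: a→p2, b→p2.
Converting the expression Q to a DFA (subset construction, then merging equivalent states) gives the minimal DFA with states {q0, q1, q2, q3}, start state q0, accepting states {q0, q1, q2} and transitions q0: a→q1, b→q2; q1: a→q1, b→q3; q2: a→q3, b→q3; q3: a→q3, b→q3.
Exploring the product automaton P × Q from the start pair (p0, q0), following both machines on each input symbol, reaches 5 state pairs: (p0, q0), (p1, q1), (p2, q2), (p0, q1), (p2, q3).
P accepts in {p0} and Q accepts in {q0, q1, q2}. The reachable pairs whose P-component is accepting are (p0, q0), (p0, q1); in each of them the Q-component is accepting too, so the product for L(P) \ L(Q) (P-component accepting, Q-component rejecting) has no reachable accepting pair and the difference is empty.
Hence every string in L(P) is also in L(Q).

Yes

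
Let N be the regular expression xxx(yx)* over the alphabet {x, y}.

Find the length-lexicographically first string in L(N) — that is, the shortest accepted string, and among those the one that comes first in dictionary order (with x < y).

By inspection of the expression, no string of length less than 3 matches, and xxx is the lexicographically first match of length 3.

xxx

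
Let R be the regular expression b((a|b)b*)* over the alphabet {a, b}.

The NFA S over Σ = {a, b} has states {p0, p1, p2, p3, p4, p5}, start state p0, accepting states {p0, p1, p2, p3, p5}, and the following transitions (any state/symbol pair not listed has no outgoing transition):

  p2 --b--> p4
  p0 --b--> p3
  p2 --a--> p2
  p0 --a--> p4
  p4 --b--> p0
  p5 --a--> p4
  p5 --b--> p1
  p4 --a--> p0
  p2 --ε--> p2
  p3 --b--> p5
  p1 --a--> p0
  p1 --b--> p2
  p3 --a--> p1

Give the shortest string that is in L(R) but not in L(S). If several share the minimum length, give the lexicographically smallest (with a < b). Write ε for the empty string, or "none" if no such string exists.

bba

The string bba is accepted by R but not by S.
No shorter string lies in the difference, and bba is the lexicographically first length-3 string in L(R) \ L(S).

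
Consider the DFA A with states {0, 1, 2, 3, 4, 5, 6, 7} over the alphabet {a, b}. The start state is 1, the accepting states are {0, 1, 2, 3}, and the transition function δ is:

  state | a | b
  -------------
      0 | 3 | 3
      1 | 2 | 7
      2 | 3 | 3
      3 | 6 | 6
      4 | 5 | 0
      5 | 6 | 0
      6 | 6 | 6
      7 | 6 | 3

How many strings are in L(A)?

5

The useful subgraph on states {1, 2, 3, 7} is acyclic, so L(A) is finite; the longest accepting path visits 3 useful states, giving maximum string length 2.
Counting accepting paths from 1 by length: 1 of length 0, 1 of length 1, 3 of length 2. Total 5.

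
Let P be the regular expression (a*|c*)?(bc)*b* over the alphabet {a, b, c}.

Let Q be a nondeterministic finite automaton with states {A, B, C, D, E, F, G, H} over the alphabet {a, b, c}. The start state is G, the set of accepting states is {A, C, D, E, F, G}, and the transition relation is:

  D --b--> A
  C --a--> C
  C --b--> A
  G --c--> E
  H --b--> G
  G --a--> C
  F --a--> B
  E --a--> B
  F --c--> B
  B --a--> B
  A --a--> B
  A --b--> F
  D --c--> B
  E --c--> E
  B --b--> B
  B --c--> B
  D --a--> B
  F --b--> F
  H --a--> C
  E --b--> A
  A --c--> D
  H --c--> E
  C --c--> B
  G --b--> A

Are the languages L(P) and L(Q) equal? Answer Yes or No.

Yes

Converting the expression P to a DFA (subset construction, then merging equivalent states) gives the minimal DFA with states {p0, p1, p2, p3, p4, p5, p6}, start state p0, accepting states {p0, p1, p2, p3, p5, p6} and transitions p0: a→p1, b→p2, c→p3; p1: a→p1, b→p2, c→p4; p2: a→p4, b→p5, c→p6; p3: a→p4, b→p2, c→p3; p4: a→p4, b→p4, c→p4; p5: a→p4, b→p5, c→p4; p6: a→p4, b→p2, c→p4.
Exploring the product automaton P × Q from the start pair (p0, G), following both machines on each input symbol, reaches 7 state pairs: (p0, G), (p1, C), (p2, A), (p3, E), (p4, B), (p5, F), (p6, D).
P accepts in {p0, p1, p2, p3, p5, p6} and Q accepts in {A, C, D, E, F, G}. In every reachable pair the two components are either both accepting — (p0, G), (p1, C), (p2, A), (p3, E), (p5, F), (p6, D) — or both non-accepting, so no string is accepted by exactly one of the machines: L(P) \ L(Q) and L(Q) \ L(P) are both empty.
Hence every string is accepted by P iff it is accepted by Q, and the two languages coincide.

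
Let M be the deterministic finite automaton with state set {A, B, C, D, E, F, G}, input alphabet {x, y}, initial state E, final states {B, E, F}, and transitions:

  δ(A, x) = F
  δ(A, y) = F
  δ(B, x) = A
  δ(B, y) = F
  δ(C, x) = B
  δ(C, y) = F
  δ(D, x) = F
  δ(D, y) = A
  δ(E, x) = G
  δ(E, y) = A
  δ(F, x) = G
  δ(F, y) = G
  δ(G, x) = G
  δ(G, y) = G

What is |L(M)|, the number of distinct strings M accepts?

3

The useful subgraph on states {A, E, F} is acyclic, so L(M) is finite; the longest accepting path visits 3 useful states, giving maximum string length 2.
Counting accepting paths from E by length: 1 of length 0, 2 of length 2. Total 3.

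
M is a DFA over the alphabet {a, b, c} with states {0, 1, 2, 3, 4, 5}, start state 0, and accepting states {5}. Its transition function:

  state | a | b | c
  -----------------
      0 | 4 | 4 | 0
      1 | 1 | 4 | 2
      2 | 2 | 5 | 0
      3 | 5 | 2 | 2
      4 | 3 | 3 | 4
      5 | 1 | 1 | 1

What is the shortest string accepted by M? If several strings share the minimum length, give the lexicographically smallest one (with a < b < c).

A breadth-first search from 0 reaches an accepting state first via the path 0 → 4 → 3 → 5 on input aaa.
No string of length < 3 is accepted (BFS exhausts all shorter strings without reaching an accepting state), and aaa is the lexicographically least accepting string of length 3.

aaa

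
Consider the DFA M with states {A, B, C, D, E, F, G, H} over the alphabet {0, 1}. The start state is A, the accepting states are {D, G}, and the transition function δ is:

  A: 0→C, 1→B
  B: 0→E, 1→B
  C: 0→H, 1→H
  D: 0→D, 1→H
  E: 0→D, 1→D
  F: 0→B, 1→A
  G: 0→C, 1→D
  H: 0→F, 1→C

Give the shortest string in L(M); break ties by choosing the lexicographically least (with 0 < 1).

100

A breadth-first search from A reaches an accepting state first via the path A → B → E → D on input 100.
No string of length < 3 is accepted (BFS exhausts all shorter strings without reaching an accepting state), and 100 is the lexicographically least accepting string of length 3.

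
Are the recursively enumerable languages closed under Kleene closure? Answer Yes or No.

Yes

Dovetail over all factorisations of the input into blocks and all step bounds, running the recogniser for L on every block of a factorisation; accept if some factorisation has all of its blocks accepted.
So the recursively enumerable languages are closed under Kleene star.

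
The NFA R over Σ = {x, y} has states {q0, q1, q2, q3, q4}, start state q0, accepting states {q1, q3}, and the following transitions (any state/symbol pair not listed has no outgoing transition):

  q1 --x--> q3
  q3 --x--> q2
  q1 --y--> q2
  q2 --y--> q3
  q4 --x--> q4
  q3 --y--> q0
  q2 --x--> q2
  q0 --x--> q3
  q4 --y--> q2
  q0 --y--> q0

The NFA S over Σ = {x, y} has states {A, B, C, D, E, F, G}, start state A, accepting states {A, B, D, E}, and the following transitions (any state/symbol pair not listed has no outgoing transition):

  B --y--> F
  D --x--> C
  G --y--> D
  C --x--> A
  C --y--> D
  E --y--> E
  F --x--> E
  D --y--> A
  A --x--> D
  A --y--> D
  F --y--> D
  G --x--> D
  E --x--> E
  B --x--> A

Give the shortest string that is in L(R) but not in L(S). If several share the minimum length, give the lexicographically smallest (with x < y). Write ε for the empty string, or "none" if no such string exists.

The string yx is accepted by R but not by S.
No shorter string lies in the difference, and yx is the lexicographically first length-2 string in L(R) \ L(S).

yx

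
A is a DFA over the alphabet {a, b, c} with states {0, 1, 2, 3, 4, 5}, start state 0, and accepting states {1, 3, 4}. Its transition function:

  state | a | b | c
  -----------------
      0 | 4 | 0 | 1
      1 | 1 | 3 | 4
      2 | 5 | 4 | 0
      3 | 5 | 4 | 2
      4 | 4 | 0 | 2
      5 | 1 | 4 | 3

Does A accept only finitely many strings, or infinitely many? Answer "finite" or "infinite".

State 0 is reachable from the start and can reach an accepting state, and it lies on the cycle 0 → 0.
Traversing that cycle any number of times yields accepted strings of unbounded length, so the language is infinite.

infinite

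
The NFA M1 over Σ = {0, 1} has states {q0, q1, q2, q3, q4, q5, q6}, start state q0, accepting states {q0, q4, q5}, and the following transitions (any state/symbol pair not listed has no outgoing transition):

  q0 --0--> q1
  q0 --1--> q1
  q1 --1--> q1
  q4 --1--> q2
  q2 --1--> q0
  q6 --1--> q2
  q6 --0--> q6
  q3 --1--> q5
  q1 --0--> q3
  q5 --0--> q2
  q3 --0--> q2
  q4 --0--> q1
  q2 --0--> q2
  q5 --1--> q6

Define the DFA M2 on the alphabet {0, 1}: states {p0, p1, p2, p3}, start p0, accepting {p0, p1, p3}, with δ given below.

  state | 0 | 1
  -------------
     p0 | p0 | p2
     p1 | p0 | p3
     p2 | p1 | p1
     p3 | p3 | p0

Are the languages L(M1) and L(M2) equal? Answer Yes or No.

No

The string 001 is accepted by M1 but rejected by M2.
So L(M1) ≠ L(M2).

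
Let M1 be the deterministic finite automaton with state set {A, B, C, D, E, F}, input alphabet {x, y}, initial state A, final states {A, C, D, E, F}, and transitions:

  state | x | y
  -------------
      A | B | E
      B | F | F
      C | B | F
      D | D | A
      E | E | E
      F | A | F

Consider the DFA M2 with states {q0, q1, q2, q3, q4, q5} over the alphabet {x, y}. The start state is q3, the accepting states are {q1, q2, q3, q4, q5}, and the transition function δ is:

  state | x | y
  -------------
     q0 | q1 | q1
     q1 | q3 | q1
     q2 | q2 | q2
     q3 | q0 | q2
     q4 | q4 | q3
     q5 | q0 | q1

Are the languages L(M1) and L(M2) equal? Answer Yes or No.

Yes

Exploring the product automaton M1 × M2 from the start pair (A, q3), following both machines on each input symbol, reaches 4 state pairs: (A, q3), (B, q0), (E, q2), (F, q1).
M1 accepts in {A, C, D, E, F} and M2 accepts in {q1, q2, q3, q4, q5}. In every reachable pair the two components are either both accepting — (A, q3), (E, q2), (F, q1) — or both non-accepting, so no string is accepted by exactly one of the machines: L(M1) \ L(M2) and L(M2) \ L(M1) are both empty.
Hence every string is accepted by M1 iff it is accepted by M2, and the two languages coincide.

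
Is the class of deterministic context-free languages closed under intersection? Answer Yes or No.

No

DCFLs are closed under complement (normalise the DPDA to read all of its input, then flip the verdict). If they were also closed under intersection, De Morgan would make them closed under union; but {aⁿbⁿ : n≥0} and {aⁿb²ⁿ : n≥0} are DCFLs (push the a's; pop one per b, respectively one per two b's) whose union no deterministic PDA accepts: a DPDA for it would have a single run on aⁿb²ⁿ, accepting after the prefix aⁿbⁿ and accepting again after n more b's; an ordinary PDA that simulates it on a's and b's and, at any moment when it is accepting, may switch to reading only a fresh letter c while feeding each c to the simulation as a b, would accept aⁱbʲcᵏ (k≥1) exactly when both aⁱbʲ and aⁱbʲ⁺ᵏ are in the language, i.e. its language intersected with the regular set a*b*c⁺ would be exactly {aⁿbⁿcⁿ : n≥1} — impossible, since context-free languages are closed under intersection with regular sets and {aⁿbⁿcⁿ} is not context-free.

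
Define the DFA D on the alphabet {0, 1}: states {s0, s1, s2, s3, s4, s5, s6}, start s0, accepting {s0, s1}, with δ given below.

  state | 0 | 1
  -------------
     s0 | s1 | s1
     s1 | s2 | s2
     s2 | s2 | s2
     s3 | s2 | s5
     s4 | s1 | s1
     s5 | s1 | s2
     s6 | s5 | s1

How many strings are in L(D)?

3

The useful subgraph on states {s0, s1} is acyclic, so L(D) is finite; the longest accepting path visits 2 useful states, giving maximum string length 1.
Counting accepting paths from s0 by length: 1 of length 0, 2 of length 1. Total 3.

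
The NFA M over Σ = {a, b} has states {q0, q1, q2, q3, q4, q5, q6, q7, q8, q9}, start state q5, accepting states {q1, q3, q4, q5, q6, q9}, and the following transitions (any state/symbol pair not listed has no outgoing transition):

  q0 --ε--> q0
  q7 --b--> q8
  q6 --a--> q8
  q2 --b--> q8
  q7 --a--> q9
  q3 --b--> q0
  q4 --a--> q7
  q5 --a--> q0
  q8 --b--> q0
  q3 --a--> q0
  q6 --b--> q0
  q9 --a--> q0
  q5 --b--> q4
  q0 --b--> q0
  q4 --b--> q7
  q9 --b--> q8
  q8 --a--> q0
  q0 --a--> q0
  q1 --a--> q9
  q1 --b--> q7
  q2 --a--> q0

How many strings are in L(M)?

4

The useful subgraph on states {q4, q5, q7, q9} is acyclic, so L(M) is finite; the longest accepting path visits 4 useful states, giving maximum string length 3.
Counting accepting paths from q5 by length: 1 of length 0, 1 of length 1, 2 of length 3. Total 4.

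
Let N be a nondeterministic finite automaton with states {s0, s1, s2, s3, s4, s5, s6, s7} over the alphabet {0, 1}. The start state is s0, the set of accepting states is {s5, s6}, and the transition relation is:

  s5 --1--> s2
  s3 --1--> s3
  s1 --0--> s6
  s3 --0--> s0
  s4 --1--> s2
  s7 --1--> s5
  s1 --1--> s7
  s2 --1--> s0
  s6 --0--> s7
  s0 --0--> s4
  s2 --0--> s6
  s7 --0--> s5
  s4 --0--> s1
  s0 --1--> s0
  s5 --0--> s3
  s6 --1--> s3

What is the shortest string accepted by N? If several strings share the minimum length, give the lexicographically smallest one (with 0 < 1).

A breadth-first search from s0 reaches an accepting state first via the path s0 → s4 → s1 → s6 on input 000.
No string of length < 3 is accepted (BFS exhausts all shorter strings without reaching an accepting state), and 000 is the lexicographically least accepting string of length 3.

000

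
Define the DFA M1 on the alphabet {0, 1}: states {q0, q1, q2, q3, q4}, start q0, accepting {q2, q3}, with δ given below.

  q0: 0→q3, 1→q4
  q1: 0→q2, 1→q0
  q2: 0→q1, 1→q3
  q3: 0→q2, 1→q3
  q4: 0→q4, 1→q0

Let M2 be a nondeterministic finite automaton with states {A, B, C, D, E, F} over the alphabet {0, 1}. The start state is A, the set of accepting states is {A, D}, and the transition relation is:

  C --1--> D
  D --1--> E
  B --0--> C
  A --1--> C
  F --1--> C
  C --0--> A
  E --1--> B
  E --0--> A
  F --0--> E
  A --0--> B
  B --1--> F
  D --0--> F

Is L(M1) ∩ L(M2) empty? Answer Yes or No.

No

The string 001 is accepted by both M1 and M2.
Hence L(M1) ∩ L(M2) ≠ ∅.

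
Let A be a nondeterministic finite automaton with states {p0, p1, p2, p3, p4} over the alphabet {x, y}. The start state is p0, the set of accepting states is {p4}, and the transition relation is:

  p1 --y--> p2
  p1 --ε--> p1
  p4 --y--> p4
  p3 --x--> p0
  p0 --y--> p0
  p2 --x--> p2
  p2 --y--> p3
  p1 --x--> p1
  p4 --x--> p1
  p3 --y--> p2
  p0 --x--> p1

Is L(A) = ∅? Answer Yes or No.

The states reachable from the start state are {p0, p1, p2, p3}.
None of the accepting states {p4} is reachable, so no string is accepted and L(A) = ∅.

Yes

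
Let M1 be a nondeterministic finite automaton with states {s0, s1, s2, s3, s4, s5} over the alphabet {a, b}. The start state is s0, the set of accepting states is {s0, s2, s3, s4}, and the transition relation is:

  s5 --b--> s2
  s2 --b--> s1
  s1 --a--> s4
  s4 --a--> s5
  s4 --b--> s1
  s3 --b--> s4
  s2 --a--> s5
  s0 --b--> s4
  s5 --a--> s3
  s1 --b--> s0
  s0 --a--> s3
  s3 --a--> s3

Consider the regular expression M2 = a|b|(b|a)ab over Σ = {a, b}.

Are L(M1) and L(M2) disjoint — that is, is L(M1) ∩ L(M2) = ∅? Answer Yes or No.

No

The string a is accepted by both M1 and M2.
Hence L(M1) ∩ L(M2) ≠ ∅.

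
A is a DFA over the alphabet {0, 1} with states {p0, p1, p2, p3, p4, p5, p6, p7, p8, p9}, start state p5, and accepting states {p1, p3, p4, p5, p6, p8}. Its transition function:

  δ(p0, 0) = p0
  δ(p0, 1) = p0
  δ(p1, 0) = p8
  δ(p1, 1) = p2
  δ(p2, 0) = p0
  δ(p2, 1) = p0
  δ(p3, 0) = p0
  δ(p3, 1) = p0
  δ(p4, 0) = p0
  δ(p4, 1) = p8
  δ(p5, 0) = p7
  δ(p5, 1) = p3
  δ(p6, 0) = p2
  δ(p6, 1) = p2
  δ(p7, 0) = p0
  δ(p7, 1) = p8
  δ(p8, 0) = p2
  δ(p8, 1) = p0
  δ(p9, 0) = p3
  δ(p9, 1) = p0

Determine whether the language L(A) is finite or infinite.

finite

The useful states (reachable from p5 and able to reach an accepting state) are {p3, p5, p7, p8}.
Restricted to these states the transition graph has no cycle, so every accepting path has bounded length and L is finite.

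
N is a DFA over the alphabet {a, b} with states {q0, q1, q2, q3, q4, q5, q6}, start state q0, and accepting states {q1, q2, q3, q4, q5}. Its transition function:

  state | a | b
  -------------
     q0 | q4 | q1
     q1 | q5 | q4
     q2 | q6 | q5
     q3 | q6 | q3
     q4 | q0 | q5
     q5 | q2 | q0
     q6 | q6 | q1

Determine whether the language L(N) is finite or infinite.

infinite

State q0 is reachable from the start and can reach an accepting state, and it lies on the cycle q0 → q1 → q4 → q0.
Traversing that cycle any number of times yields accepted strings of unbounded length, so the language is infinite.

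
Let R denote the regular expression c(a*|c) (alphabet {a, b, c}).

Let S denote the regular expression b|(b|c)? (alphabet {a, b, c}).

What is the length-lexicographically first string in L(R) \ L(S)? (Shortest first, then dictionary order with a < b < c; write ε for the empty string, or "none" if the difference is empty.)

The string ca is accepted by R but not by S.
No shorter string lies in the difference, and ca is the lexicographically first length-2 string in L(R) \ L(S).

ca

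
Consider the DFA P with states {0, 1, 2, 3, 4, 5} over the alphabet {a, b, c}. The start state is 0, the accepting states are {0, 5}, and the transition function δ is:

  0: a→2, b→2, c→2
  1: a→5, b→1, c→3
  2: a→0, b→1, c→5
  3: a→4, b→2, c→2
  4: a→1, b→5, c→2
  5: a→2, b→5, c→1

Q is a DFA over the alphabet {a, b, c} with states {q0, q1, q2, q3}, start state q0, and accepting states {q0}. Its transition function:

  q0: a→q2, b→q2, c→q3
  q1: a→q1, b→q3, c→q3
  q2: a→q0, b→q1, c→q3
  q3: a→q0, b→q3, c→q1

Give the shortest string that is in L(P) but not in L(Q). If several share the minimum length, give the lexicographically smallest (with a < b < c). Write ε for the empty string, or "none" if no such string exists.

ac

The string ac is accepted by P but not by Q.
No shorter string lies in the difference, and ac is the lexicographically first length-2 string in L(P) \ L(Q).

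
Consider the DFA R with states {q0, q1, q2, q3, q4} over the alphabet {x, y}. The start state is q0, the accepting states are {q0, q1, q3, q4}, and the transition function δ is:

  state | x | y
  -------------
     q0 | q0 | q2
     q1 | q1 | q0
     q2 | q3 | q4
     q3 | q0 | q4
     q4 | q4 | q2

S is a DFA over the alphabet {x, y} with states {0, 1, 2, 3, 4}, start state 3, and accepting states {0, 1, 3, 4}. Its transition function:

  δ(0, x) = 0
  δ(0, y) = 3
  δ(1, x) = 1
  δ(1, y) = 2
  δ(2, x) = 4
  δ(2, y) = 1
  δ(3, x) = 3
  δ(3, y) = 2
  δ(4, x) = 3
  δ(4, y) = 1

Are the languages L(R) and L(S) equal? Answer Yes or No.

Yes

Exploring the product automaton R × S from the start pair (q0, 3), following both machines on each input symbol, reaches 4 state pairs: (q0, 3), (q2, 2), (q3, 4), (q4, 1).
R accepts in {q0, q1, q3, q4} and S accepts in {0, 1, 3, 4}. In every reachable pair the two components are either both accepting — (q0, 3), (q3, 4), (q4, 1) — or both non-accepting, so no string is accepted by exactly one of the machines: L(R) \ L(S) and L(S) \ L(R) are both empty.
Hence every string is accepted by R iff it is accepted by S, and the two languages coincide.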